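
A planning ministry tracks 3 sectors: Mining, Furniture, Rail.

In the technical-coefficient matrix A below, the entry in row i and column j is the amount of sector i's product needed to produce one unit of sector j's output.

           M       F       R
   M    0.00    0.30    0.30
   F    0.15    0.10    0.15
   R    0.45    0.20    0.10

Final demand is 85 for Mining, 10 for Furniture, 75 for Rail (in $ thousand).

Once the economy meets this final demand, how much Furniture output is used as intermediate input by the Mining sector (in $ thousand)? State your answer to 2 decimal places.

z_FM = 23.75

I − A =
  [   1.00    -0.30    -0.30]
  [  -0.15     0.90    -0.15]
  [  -0.45    -0.20     0.90]
Cofactors of I−A, C_ij = (−1)^(i+j)·(minor ij) (rows/columns in the sector order above):
  C_11 = (0.90)(0.90) − (-0.15)(-0.20) = 0.7800
  C_12 = −[(-0.15)(0.90) − (-0.15)(-0.45)] = 0.2025
  C_13 = (-0.15)(-0.20) − (0.90)(-0.45) = 0.4350
  C_21 = −[(-0.30)(0.90) − (-0.30)(-0.20)] = 0.3300
  C_22 = (1.00)(0.90) − (-0.30)(-0.45) = 0.7650
  C_23 = −[(1.00)(-0.20) − (-0.30)(-0.45)] = 0.3350
  C_31 = (-0.30)(-0.15) − (-0.30)(0.90) = 0.3150
  C_32 = −[(1.00)(-0.15) − (-0.30)(-0.15)] = 0.1950
  C_33 = (1.00)(0.90) − (-0.30)(-0.15) = 0.8550
det(I−A) = Σ_j (I−A)_1j·C_1j = (1.00)(0.7800) + (-0.30)(0.2025) + (-0.30)(0.4350) = 0.58875
adj(I−A) = Cᵀ =
  [ 0.7800   0.3300   0.3150]
  [ 0.2025   0.7650   0.1950]
  [ 0.4350   0.3350   0.8550]
(I − A)⁻¹ = adj(I−A) / det(I−A) ≈
  [   1.3248     0.5605     0.5350]
  [   0.3439     1.2994     0.3312]
  [   0.7389     0.5690     1.4522]
First solve x = (I − A)⁻¹ d = adj(I−A)·d / det(I−A); in particular x_M = (0.7800·85 + 0.3300·10 + 0.3150·75) / 0.58875 = 93.225 / 0.58875 ≈ 158.3439.
Intermediate flow from F to M: z_FM = a_FM · x_M = 0.15 × 93.225 / 0.58875 = 13.98375 / 0.58875 ≈ 23.75.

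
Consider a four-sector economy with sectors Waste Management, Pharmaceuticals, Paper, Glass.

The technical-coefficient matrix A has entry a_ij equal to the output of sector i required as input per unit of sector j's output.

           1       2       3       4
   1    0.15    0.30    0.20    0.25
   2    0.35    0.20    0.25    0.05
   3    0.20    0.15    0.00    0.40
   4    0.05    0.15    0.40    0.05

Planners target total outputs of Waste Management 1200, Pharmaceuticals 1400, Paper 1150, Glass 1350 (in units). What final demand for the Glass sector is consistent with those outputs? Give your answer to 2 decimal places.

d_4 = 552.50

I − A =
  [   0.85    -0.30    -0.20    -0.25]
  [  -0.35     0.80    -0.25    -0.05]
  [  -0.20    -0.15     1.00    -0.40]
  [  -0.05    -0.15    -0.40     0.95]
d = (I − A) x:
  d_1 = (+0.85)·1200 + (-0.30)·1400 + (-0.20)·1150 + (-0.25)·1350 = 32.50
  d_2 = (-0.35)·1200 + (+0.80)·1400 + (-0.25)·1150 + (-0.05)·1350 = 345.00
  d_3 = (-0.20)·1200 + (-0.15)·1400 + (+1.00)·1150 + (-0.40)·1350 = 160.00
  d_4 = (-0.05)·1200 + (-0.15)·1400 + (-0.40)·1150 + (+0.95)·1350 = 552.50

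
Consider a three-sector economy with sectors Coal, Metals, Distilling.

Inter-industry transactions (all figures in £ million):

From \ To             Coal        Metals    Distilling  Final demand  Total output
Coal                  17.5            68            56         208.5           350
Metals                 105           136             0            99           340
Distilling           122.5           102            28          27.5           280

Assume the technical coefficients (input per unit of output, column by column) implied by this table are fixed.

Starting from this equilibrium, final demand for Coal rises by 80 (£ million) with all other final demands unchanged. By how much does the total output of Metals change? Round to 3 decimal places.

Δx_M = 54.135

Technical coefficients a_ij = z_ij / X_j:
  a_CC = 17.5/350 = 0.05, a_MC = 105/350 = 0.30, a_DC = 122.5/350 = 0.35
  a_CM = 68/340 = 0.20, a_MM = 136/340 = 0.40, a_DM = 102/340 = 0.30
  a_CD = 56/280 = 0.20, a_MD = 0/280 = 0.00, a_DD = 28/280 = 0.10
I − A =
  [   0.95    -0.20    -0.20]
  [  -0.30     0.60     0.00]
  [  -0.35    -0.30     0.90]
Cofactors of I−A, C_ij = (−1)^(i+j)·(minor ij) (rows/columns in the sector order above):
  C_11 = (0.60)(0.90) − (0.00)(-0.30) = 0.5400
  C_12 = −[(-0.30)(0.90) − (0.00)(-0.35)] = 0.2700
  C_13 = (-0.30)(-0.30) − (0.60)(-0.35) = 0.3000
  C_21 = −[(-0.20)(0.90) − (-0.20)(-0.30)] = 0.2400
  C_22 = (0.95)(0.90) − (-0.20)(-0.35) = 0.7850
  C_23 = −[(0.95)(-0.30) − (-0.20)(-0.35)] = 0.3550
  C_31 = (-0.20)(0.00) − (-0.20)(0.60) = 0.1200
  C_32 = −[(0.95)(0.00) − (-0.20)(-0.30)] = 0.0600
  C_33 = (0.95)(0.60) − (-0.20)(-0.30) = 0.5100
det(I−A) = Σ_j (I−A)_1j·C_1j = (0.95)(0.5400) + (-0.20)(0.2700) + (-0.20)(0.3000) = 0.3990
adj(I−A) = Cᵀ =
  [ 0.5400   0.2400   0.1200]
  [ 0.2700   0.7850   0.0600]
  [ 0.3000   0.3550   0.5100]
(I − A)⁻¹ = adj(I−A) / det(I−A) ≈
  [   1.3534     0.6015     0.3008]
  [   0.6767     1.9674     0.1504]
  [   0.7519     0.8897     1.2782]
Δx = (I − A)⁻¹ Δd with Δd having +80 in the Coal component and 0 elsewhere.
So Δx_M = L_MC · (+80), where L_MC = adj(I−A)_MC / det(I−A) = 0.2700 / 0.3990.
Δx_M = 0.2700 × (+80) / 0.3990 = 21.60 / 0.3990 ≈ 54.135.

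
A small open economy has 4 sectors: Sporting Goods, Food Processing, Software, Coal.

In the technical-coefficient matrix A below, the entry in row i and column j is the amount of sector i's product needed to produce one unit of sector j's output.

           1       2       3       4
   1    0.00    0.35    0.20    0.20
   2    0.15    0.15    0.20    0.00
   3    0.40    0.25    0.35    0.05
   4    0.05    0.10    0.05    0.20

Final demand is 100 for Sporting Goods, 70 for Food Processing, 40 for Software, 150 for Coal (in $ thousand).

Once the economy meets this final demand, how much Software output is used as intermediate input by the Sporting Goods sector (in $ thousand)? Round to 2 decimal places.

z_31 = 118.31

I − A =
  [   1.00    -0.35    -0.20    -0.20]
  [  -0.15     0.85    -0.20     0.00]
  [  -0.40    -0.25     0.65    -0.05]
  [  -0.05    -0.10    -0.05     0.80]
Compute the cofactors C_ij = (−1)^(i+j)·(3×3 minor ij) of I−A; the adjugate is their transpose:
adj(I−A) = Cᵀ =
  [ 0.398875   0.237625   0.204500   0.112500]
  [ 0.142125   0.442500   0.183500   0.047000]
  [ 0.304875   0.323375   0.626500   0.115375]
  [ 0.061750   0.090375   0.074875   0.364875]
det(I−A) = Σ_j (I−A)_1j·C_1j = (1.00)(0.398875) + (-0.35)(0.142125) + (-0.20)(0.304875) + (-0.20)(0.061750) = 0.27580625
(I − A)⁻¹ = adj(I−A) / det(I−A) ≈
  [   1.4462     0.8616     0.7415     0.4079]
  [   0.5153     1.6044     0.6653     0.1704]
  [   1.1054     1.1725     2.2715     0.4183]
  [   0.2239     0.3277     0.2715     1.3229]
First solve x = (I − A)⁻¹ d = adj(I−A)·d / det(I−A); in particular x_1 = (0.398875·100 + 0.237625·70 + 0.204500·40 + 0.112500·150) / 0.27580625 = 81.57625 / 0.27580625 ≈ 295.7738.
Intermediate flow from 3 to 1: z_31 = a_31 · x_1 = 0.40 × 81.57625 / 0.27580625 = 32.6305 / 0.27580625 ≈ 118.31.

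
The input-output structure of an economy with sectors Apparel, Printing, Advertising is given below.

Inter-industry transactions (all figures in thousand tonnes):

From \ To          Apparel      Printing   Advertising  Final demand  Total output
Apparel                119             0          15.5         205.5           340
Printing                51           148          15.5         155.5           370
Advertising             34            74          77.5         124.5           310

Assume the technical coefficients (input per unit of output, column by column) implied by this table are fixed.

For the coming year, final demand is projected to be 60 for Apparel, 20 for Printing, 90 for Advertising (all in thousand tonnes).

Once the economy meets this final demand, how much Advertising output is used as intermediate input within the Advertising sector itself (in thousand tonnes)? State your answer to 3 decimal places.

Technical coefficients a_ij = z_ij / X_j:
  a_11 = 119/340 = 0.35, a_21 = 51/340 = 0.15, a_31 = 34/340 = 0.10
  a_12 = 0/370 = 0.00, a_22 = 148/370 = 0.40, a_32 = 74/370 = 0.20
  a_13 = 15.5/310 = 0.05, a_23 = 15.5/310 = 0.05, a_33 = 77.5/310 = 0.25
I − A =
  [   0.65     0.00    -0.05]
  [  -0.15     0.60    -0.05]
  [  -0.10    -0.20     0.75]
Cofactors of I−A, C_ij = (−1)^(i+j)·(minor ij) (rows/columns in the sector order above):
  C_11 = (0.60)(0.75) − (-0.05)(-0.20) = 0.4400
  C_12 = −[(-0.15)(0.75) − (-0.05)(-0.10)] = 0.1175
  C_13 = (-0.15)(-0.20) − (0.60)(-0.10) = 0.0900
  C_21 = −[(0.00)(0.75) − (-0.05)(-0.20)] = 0.0100
  C_22 = (0.65)(0.75) − (-0.05)(-0.10) = 0.4825
  C_23 = −[(0.65)(-0.20) − (0.00)(-0.10)] = 0.1300
  C_31 = (0.00)(-0.05) − (-0.05)(0.60) = 0.0300
  C_32 = −[(0.65)(-0.05) − (-0.05)(-0.15)] = 0.0400
  C_33 = (0.65)(0.60) − (0.00)(-0.15) = 0.3900
det(I−A) = Σ_j (I−A)_1j·C_1j = (0.65)(0.4400) + (0.00)(0.1175) + (-0.05)(0.0900) = 0.2815
adj(I−A) = Cᵀ =
  [ 0.4400   0.0100   0.0300]
  [ 0.1175   0.4825   0.0400]
  [ 0.0900   0.1300   0.3900]
(I − A)⁻¹ = adj(I−A) / det(I−A) ≈
  [   1.5631     0.0355     0.1066]
  [   0.4174     1.7140     0.1421]
  [   0.3197     0.4618     1.3854]
First solve x = (I − A)⁻¹ d = adj(I−A)·d / det(I−A); in particular x_3 = (0.0900·60 + 0.1300·20 + 0.3900·90) / 0.2815 = 43.10 / 0.2815 ≈ 153.10835.
Intermediate flow from 3 to 3: z_33 = a_33 · x_3 = 0.25 × 43.10 / 0.2815 = 10.775 / 0.2815 ≈ 38.277.

z_33 = 38.277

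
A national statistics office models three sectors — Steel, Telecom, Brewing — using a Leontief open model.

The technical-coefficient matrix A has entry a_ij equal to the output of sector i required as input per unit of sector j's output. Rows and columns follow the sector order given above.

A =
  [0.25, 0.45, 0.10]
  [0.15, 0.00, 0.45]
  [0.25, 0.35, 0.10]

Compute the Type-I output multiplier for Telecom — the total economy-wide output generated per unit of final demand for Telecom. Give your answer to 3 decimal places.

I − A =
  [   0.75    -0.45    -0.10]
  [  -0.15     1.00    -0.45]
  [  -0.25    -0.35     0.90]
Cofactors of I−A, C_ij = (−1)^(i+j)·(minor ij) (rows/columns in the sector order above):
  C_11 = (1.00)(0.90) − (-0.45)(-0.35) = 0.7425
  C_12 = −[(-0.15)(0.90) − (-0.45)(-0.25)] = 0.2475
  C_13 = (-0.15)(-0.35) − (1.00)(-0.25) = 0.3025
  C_21 = −[(-0.45)(0.90) − (-0.10)(-0.35)] = 0.4400
  C_22 = (0.75)(0.90) − (-0.10)(-0.25) = 0.6500
  C_23 = −[(0.75)(-0.35) − (-0.45)(-0.25)] = 0.3750
  C_31 = (-0.45)(-0.45) − (-0.10)(1.00) = 0.3025
  C_32 = −[(0.75)(-0.45) − (-0.10)(-0.15)] = 0.3525
  C_33 = (0.75)(1.00) − (-0.45)(-0.15) = 0.6825
det(I−A) = Σ_j (I−A)_1j·C_1j = (0.75)(0.7425) + (-0.45)(0.2475) + (-0.10)(0.3025) = 0.41525
adj(I−A) = Cᵀ =
  [ 0.7425   0.4400   0.3025]
  [ 0.2475   0.6500   0.3525]
  [ 0.3025   0.3750   0.6825]
(I − A)⁻¹ = adj(I−A) / det(I−A) ≈
  [   1.7881     1.0596     0.7285]
  [   0.5960     1.5653     0.8489]
  [   0.7285     0.9031     1.6436]
The output multiplier for sector j is the column-j sum of the Leontief inverse (I − A)⁻¹ = adj(I−A) / det(I−A).
Column T of adj(I−A): (0.4400, 0.6500, 0.3750); det(I−A) = 0.41525.
m_T = (0.4400 + 0.6500 + 0.3750) / 0.41525 = 1.465 / 0.41525 ≈ 3.528.

m_T = 3.528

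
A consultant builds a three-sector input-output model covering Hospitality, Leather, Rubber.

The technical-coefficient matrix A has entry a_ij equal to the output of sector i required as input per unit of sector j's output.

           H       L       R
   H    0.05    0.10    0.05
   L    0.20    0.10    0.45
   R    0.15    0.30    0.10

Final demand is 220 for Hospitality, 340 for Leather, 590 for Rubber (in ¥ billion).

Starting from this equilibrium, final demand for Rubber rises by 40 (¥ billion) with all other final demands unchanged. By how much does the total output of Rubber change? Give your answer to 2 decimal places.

Δx_R = 55.05

I − A =
  [   0.95    -0.10    -0.05]
  [  -0.20     0.90    -0.45]
  [  -0.15    -0.30     0.90]
Cofactors of I−A, C_ij = (−1)^(i+j)·(minor ij) (rows/columns in the sector order above):
  C_11 = (0.90)(0.90) − (-0.45)(-0.30) = 0.6750
  C_12 = −[(-0.20)(0.90) − (-0.45)(-0.15)] = 0.2475
  C_13 = (-0.20)(-0.30) − (0.90)(-0.15) = 0.1950
  C_21 = −[(-0.10)(0.90) − (-0.05)(-0.30)] = 0.1050
  C_22 = (0.95)(0.90) − (-0.05)(-0.15) = 0.8475
  C_23 = −[(0.95)(-0.30) − (-0.10)(-0.15)] = 0.3000
  C_31 = (-0.10)(-0.45) − (-0.05)(0.90) = 0.0900
  C_32 = −[(0.95)(-0.45) − (-0.05)(-0.20)] = 0.4375
  C_33 = (0.95)(0.90) − (-0.10)(-0.20) = 0.8350
det(I−A) = Σ_j (I−A)_1j·C_1j = (0.95)(0.6750) + (-0.10)(0.2475) + (-0.05)(0.1950) = 0.60675
adj(I−A) = Cᵀ =
  [ 0.6750   0.1050   0.0900]
  [ 0.2475   0.8475   0.4375]
  [ 0.1950   0.3000   0.8350]
(I − A)⁻¹ = adj(I−A) / det(I−A) ≈
  [   1.1125     0.1731     0.1483]
  [   0.4079     1.3968     0.7211]
  [   0.3214     0.4944     1.3762]
Δx = (I − A)⁻¹ Δd with Δd having +40 in the Rubber component and 0 elsewhere.
So Δx_R = L_RR · (+40), where L_RR = adj(I−A)_RR / det(I−A) = 0.8350 / 0.60675.
Δx_R = 0.8350 × (+40) / 0.60675 = 33.40 / 0.60675 ≈ 55.05.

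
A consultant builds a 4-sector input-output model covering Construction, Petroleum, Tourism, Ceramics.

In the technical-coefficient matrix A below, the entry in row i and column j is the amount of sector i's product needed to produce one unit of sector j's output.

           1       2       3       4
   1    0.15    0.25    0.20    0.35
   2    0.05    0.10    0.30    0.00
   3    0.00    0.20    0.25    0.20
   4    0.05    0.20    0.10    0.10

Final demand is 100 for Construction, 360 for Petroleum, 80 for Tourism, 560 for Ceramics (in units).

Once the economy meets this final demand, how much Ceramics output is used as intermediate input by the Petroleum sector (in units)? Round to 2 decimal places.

z_42 = 121.63

I − A =
  [   0.85    -0.25    -0.20    -0.35]
  [  -0.05     0.90    -0.30     0.00]
  [   0.00    -0.20     0.75    -0.20]
  [  -0.05    -0.20    -0.10     0.90]
Compute the cofactors C_ij = (−1)^(i+j)·(3×3 minor ij) of I−A; the adjugate is their transpose:
adj(I−A) = Cᵀ =
  [ 0.523500   0.267250   0.282000   0.266250]
  [ 0.035750   0.541625   0.235000   0.066125]
  [ 0.020000   0.186000   0.658000   0.154000]
  [ 0.039250   0.155875   0.141000   0.511375]
det(I−A) = Σ_j (I−A)_1j·C_1j = (0.85)(0.523500) + (-0.25)(0.035750) + (-0.20)(0.020000) + (-0.35)(0.039250) = 0.4183
(I − A)⁻¹ = adj(I−A) / det(I−A) ≈
  [   1.2515     0.6389     0.6742     0.6365]
  [   0.0855     1.2948     0.5618     0.1581]
  [   0.0478     0.4447     1.5730     0.3682]
  [   0.0938     0.3726     0.3371     1.2225]
First solve x = (I − A)⁻¹ d = adj(I−A)·d / det(I−A); in particular x_2 = (0.035750·100 + 0.541625·360 + 0.235000·80 + 0.066125·560) / 0.4183 = 254.39 / 0.4183 ≈ 608.1520.
Intermediate flow from 4 to 2: z_42 = a_42 · x_2 = 0.20 × 254.39 / 0.4183 = 50.878 / 0.4183 ≈ 121.63.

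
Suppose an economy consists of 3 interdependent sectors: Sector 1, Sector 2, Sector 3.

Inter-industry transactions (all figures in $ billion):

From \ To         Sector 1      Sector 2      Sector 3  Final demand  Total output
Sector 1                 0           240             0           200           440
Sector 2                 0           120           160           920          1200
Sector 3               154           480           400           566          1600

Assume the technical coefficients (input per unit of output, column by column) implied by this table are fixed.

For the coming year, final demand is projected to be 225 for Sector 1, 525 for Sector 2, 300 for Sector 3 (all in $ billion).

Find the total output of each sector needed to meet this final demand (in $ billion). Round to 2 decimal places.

Technical coefficients a_ij = z_ij / X_j:
  a_11 = 0/440 = 0.00, a_21 = 0/440 = 0.00, a_31 = 154/440 = 0.35
  a_12 = 240/1200 = 0.20, a_22 = 120/1200 = 0.10, a_32 = 480/1200 = 0.40
  a_13 = 0/1600 = 0.00, a_23 = 160/1600 = 0.10, a_33 = 400/1600 = 0.25
I − A =
  [   1.00    -0.20     0.00]
  [   0.00     0.90    -0.10]
  [  -0.35    -0.40     0.75]
Cofactors of I−A, C_ij = (−1)^(i+j)·(minor ij) (rows/columns in the sector order above):
  C_11 = (0.90)(0.75) − (-0.10)(-0.40) = 0.6350
  C_12 = −[(0.00)(0.75) − (-0.10)(-0.35)] = 0.0350
  C_13 = (0.00)(-0.40) − (0.90)(-0.35) = 0.3150
  C_21 = −[(-0.20)(0.75) − (0.00)(-0.40)] = 0.1500
  C_22 = (1.00)(0.75) − (0.00)(-0.35) = 0.7500
  C_23 = −[(1.00)(-0.40) − (-0.20)(-0.35)] = 0.4700
  C_31 = (-0.20)(-0.10) − (0.00)(0.90) = 0.0200
  C_32 = −[(1.00)(-0.10) − (0.00)(0.00)] = 0.1000
  C_33 = (1.00)(0.90) − (-0.20)(0.00) = 0.9000
det(I−A) = Σ_j (I−A)_1j·C_1j = (1.00)(0.6350) + (-0.20)(0.0350) + (0.00)(0.3150) = 0.6280
adj(I−A) = Cᵀ =
  [ 0.6350   0.1500   0.0200]
  [ 0.0350   0.7500   0.1000]
  [ 0.3150   0.4700   0.9000]
(I − A)⁻¹ = adj(I−A) / det(I−A) ≈
  [   1.0111     0.2389     0.0318]
  [   0.0557     1.1943     0.1592]
  [   0.5016     0.7484     1.4331]
x = (I − A)⁻¹ d = adj(I−A)·d / det(I−A), with det(I−A) = 0.6280:
  x_1 = (0.6350·225 + 0.1500·525 + 0.0200·300) / 0.6280 = 227.625 / 0.6280 ≈ 362.46
  x_2 = (0.0350·225 + 0.7500·525 + 0.1000·300) / 0.6280 = 431.625 / 0.6280 ≈ 687.30
  x_3 = (0.3150·225 + 0.4700·525 + 0.9000·300) / 0.6280 = 587.625 / 0.6280 ≈ 935.71

x_1 = 362.46, x_2 = 687.30, x_3 = 935.71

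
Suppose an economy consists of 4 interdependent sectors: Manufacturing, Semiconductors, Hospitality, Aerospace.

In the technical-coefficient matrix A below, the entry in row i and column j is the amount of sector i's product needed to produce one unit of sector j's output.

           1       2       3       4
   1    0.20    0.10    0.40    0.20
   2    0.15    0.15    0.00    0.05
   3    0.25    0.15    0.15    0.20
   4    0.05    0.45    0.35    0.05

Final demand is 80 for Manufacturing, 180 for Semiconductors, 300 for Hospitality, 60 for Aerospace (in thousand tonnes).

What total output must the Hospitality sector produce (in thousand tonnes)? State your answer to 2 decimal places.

x_3 = 731.46

I − A =
  [   0.80    -0.10    -0.40    -0.20]
  [  -0.15     0.85     0.00    -0.05]
  [  -0.25    -0.15     0.85    -0.20]
  [  -0.05    -0.45    -0.35     0.95]
Compute the cofactors C_ij = (−1)^(i+j)·(3×3 minor ij) of I−A; the adjugate is their transpose:
adj(I−A) = Cᵀ =
  [ 0.605125   0.253750   0.375250   0.219750]
  [ 0.117125   0.465000   0.082500   0.066500]
  [ 0.240000   0.231750   0.591500   0.187250]
  [ 0.175750   0.319000   0.276750   0.471250]
det(I−A) = Σ_j (I−A)_1j·C_1j = (0.80)(0.605125) + (-0.10)(0.117125) + (-0.40)(0.240000) + (-0.20)(0.175750) = 0.3412375
(I − A)⁻¹ = adj(I−A) / det(I−A) ≈
  [   1.7733     0.7436     1.0997     0.6440]
  [   0.3432     1.3627     0.2418     0.1949]
  [   0.7033     0.6791     1.7334     0.5487]
  [   0.5150     0.9348     0.8110     1.3810]
x = (I − A)⁻¹ d = adj(I−A)·d / det(I−A), with det(I−A) = 0.3412375:
  x_1 = (0.605125·80 + 0.253750·180 + 0.375250·300 + 0.219750·60) / 0.3412375 = 219.845 / 0.3412375 ≈ 644.26
  x_2 = (0.117125·80 + 0.465000·180 + 0.082500·300 + 0.066500·60) / 0.3412375 = 121.81 / 0.3412375 ≈ 356.97
  x_3 = (0.240000·80 + 0.231750·180 + 0.591500·300 + 0.187250·60) / 0.3412375 = 249.60 / 0.3412375 ≈ 731.46
  x_4 = (0.175750·80 + 0.319000·180 + 0.276750·300 + 0.471250·60) / 0.3412375 = 182.78 / 0.3412375 ≈ 535.64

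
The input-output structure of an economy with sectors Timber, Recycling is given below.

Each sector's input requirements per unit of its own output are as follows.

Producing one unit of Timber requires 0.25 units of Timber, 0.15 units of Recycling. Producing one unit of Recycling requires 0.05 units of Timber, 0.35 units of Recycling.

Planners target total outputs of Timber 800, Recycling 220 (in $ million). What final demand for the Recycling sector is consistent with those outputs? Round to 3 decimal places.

d_R = 23.000

I − A =
  [   0.75    -0.05]
  [  -0.15     0.65]
d = (I − A) x:
  d_T = (+0.75)·800 + (-0.05)·220 = 589.000
  d_R = (-0.15)·800 + (+0.65)·220 = 23.000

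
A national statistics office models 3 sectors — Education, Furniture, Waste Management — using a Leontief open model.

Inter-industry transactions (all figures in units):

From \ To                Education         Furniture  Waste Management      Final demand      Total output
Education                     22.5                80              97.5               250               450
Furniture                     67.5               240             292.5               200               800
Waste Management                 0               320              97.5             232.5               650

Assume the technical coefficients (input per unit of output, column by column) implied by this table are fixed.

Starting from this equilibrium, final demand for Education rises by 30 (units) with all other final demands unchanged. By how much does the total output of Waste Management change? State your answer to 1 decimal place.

Technical coefficients a_ij = z_ij / X_j:
  a_11 = 22.5/450 = 0.05, a_21 = 67.5/450 = 0.15, a_31 = 0/450 = 0.00
  a_12 = 80/800 = 0.10, a_22 = 240/800 = 0.30, a_32 = 320/800 = 0.40
  a_13 = 97.5/650 = 0.15, a_23 = 292.5/650 = 0.45, a_33 = 97.5/650 = 0.15
I − A =
  [   0.95    -0.10    -0.15]
  [  -0.15     0.70    -0.45]
  [   0.00    -0.40     0.85]
Cofactors of I−A, C_ij = (−1)^(i+j)·(minor ij) (rows/columns in the sector order above):
  C_11 = (0.70)(0.85) − (-0.45)(-0.40) = 0.4150
  C_12 = −[(-0.15)(0.85) − (-0.45)(0.00)] = 0.1275
  C_13 = (-0.15)(-0.40) − (0.70)(0.00) = 0.0600
  C_21 = −[(-0.10)(0.85) − (-0.15)(-0.40)] = 0.1450
  C_22 = (0.95)(0.85) − (-0.15)(0.00) = 0.8075
  C_23 = −[(0.95)(-0.40) − (-0.10)(0.00)] = 0.3800
  C_31 = (-0.10)(-0.45) − (-0.15)(0.70) = 0.1500
  C_32 = −[(0.95)(-0.45) − (-0.15)(-0.15)] = 0.4500
  C_33 = (0.95)(0.70) − (-0.10)(-0.15) = 0.6500
det(I−A) = Σ_j (I−A)_1j·C_1j = (0.95)(0.4150) + (-0.10)(0.1275) + (-0.15)(0.0600) = 0.3725
adj(I−A) = Cᵀ =
  [ 0.4150   0.1450   0.1500]
  [ 0.1275   0.8075   0.4500]
  [ 0.0600   0.3800   0.6500]
(I − A)⁻¹ = adj(I−A) / det(I−A) ≈
  [   1.1141     0.3893     0.4027]
  [   0.3423     2.1678     1.2081]
  [   0.1611     1.0201     1.7450]
Δx = (I − A)⁻¹ Δd with Δd having +30 in the Education component and 0 elsewhere.
So Δx_3 = L_31 · (+30), where L_31 = adj(I−A)_31 / det(I−A) = 0.0600 / 0.3725.
Δx_3 = 0.0600 × (+30) / 0.3725 = 1.80 / 0.3725 ≈ 4.8.

Δx_3 = 4.8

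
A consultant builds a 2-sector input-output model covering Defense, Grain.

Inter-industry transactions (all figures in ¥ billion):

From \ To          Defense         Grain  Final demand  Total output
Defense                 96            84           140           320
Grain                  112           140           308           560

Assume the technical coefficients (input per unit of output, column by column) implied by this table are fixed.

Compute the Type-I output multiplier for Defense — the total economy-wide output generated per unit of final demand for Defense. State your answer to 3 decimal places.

m_D = 2.328

Technical coefficients a_ij = z_ij / X_j:
  a_DD = 96/320 = 0.30, a_GD = 112/320 = 0.35
  a_DG = 84/560 = 0.15, a_GG = 140/560 = 0.25
I − A =
  [   0.70    -0.15]
  [  -0.35     0.75]
det(I−A) = (0.70)(0.75) − (-0.15)(-0.35) = 0.4725
adj(I−A) = [[0.75, 0.15], [0.35, 0.70]]
(I − A)⁻¹ = adj(I−A) / det(I−A) ≈
  [   1.5873     0.3175]
  [   0.7407     1.4815]
The output multiplier for sector j is the column-j sum of the Leontief inverse (I − A)⁻¹ = adj(I−A) / det(I−A).
Column D of adj(I−A): (0.75, 0.35); det(I−A) = 0.4725.
m_D = (0.75 + 0.35) / 0.4725 = 1.10 / 0.4725 ≈ 2.328.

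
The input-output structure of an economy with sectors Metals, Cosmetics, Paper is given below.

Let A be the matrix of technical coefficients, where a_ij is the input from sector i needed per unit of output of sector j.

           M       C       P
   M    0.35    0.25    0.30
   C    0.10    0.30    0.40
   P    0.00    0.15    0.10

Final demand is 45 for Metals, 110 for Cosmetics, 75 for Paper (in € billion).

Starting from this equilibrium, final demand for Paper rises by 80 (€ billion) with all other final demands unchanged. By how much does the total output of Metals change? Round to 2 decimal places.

Δx_M = 72.20

I − A =
  [   0.65    -0.25    -0.30]
  [  -0.10     0.70    -0.40]
  [   0.00    -0.15     0.90]
Cofactors of I−A, C_ij = (−1)^(i+j)·(minor ij) (rows/columns in the sector order above):
  C_11 = (0.70)(0.90) − (-0.40)(-0.15) = 0.5700
  C_12 = −[(-0.10)(0.90) − (-0.40)(0.00)] = 0.0900
  C_13 = (-0.10)(-0.15) − (0.70)(0.00) = 0.0150
  C_21 = −[(-0.25)(0.90) − (-0.30)(-0.15)] = 0.2700
  C_22 = (0.65)(0.90) − (-0.30)(0.00) = 0.5850
  C_23 = −[(0.65)(-0.15) − (-0.25)(0.00)] = 0.0975
  C_31 = (-0.25)(-0.40) − (-0.30)(0.70) = 0.3100
  C_32 = −[(0.65)(-0.40) − (-0.30)(-0.10)] = 0.2900
  C_33 = (0.65)(0.70) − (-0.25)(-0.10) = 0.4300
det(I−A) = Σ_j (I−A)_1j·C_1j = (0.65)(0.5700) + (-0.25)(0.0900) + (-0.30)(0.0150) = 0.3435
adj(I−A) = Cᵀ =
  [ 0.5700   0.2700   0.3100]
  [ 0.0900   0.5850   0.2900]
  [ 0.0150   0.0975   0.4300]
(I − A)⁻¹ = adj(I−A) / det(I−A) ≈
  [   1.6594     0.7860     0.9025]
  [   0.2620     1.7031     0.8443]
  [   0.0437     0.2838     1.2518]
Δx = (I − A)⁻¹ Δd with Δd having +80 in the Paper component and 0 elsewhere.
So Δx_M = L_MP · (+80), where L_MP = adj(I−A)_MP / det(I−A) = 0.3100 / 0.3435.
Δx_M = 0.3100 × (+80) / 0.3435 = 24.80 / 0.3435 ≈ 72.20.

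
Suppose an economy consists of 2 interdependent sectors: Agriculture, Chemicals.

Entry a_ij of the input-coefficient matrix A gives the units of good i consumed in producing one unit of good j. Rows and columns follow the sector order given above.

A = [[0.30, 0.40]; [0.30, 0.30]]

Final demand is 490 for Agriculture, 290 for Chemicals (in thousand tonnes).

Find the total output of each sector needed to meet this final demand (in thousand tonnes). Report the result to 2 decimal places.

I − A =
  [   0.70    -0.40]
  [  -0.30     0.70]
det(I−A) = (0.70)(0.70) − (-0.40)(-0.30) = 0.3700
adj(I−A) = [[0.70, 0.40], [0.30, 0.70]]
(I − A)⁻¹ = adj(I−A) / det(I−A) ≈
  [   1.8919     1.0811]
  [   0.8108     1.8919]
x = (I − A)⁻¹ d = adj(I−A)·d / det(I−A), with det(I−A) = 0.3700:
  x_1 = (0.70·490 + 0.40·290) / 0.3700 = 459.00 / 0.3700 ≈ 1240.54
  x_2 = (0.30·490 + 0.70·290) / 0.3700 = 350.00 / 0.3700 ≈ 945.95

x_1 = 1240.54, x_2 = 945.95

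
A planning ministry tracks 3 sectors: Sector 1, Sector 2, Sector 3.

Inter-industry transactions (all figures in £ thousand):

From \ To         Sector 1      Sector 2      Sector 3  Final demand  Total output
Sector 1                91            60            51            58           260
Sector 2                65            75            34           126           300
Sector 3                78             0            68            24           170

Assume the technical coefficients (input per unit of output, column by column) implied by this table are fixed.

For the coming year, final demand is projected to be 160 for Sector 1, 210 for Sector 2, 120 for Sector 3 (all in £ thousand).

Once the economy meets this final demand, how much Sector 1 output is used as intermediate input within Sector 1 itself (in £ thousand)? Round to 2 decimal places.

Technical coefficients a_ij = z_ij / X_j:
  a_11 = 91/260 = 0.35, a_21 = 65/260 = 0.25, a_31 = 78/260 = 0.30
  a_12 = 60/300 = 0.20, a_22 = 75/300 = 0.25, a_32 = 0/300 = 0.00
  a_13 = 51/170 = 0.30, a_23 = 34/170 = 0.20, a_33 = 68/170 = 0.40
I − A =
  [   0.65    -0.20    -0.30]
  [  -0.25     0.75    -0.20]
  [  -0.30     0.00     0.60]
Cofactors of I−A, C_ij = (−1)^(i+j)·(minor ij) (rows/columns in the sector order above):
  C_11 = (0.75)(0.60) − (-0.20)(0.00) = 0.4500
  C_12 = −[(-0.25)(0.60) − (-0.20)(-0.30)] = 0.2100
  C_13 = (-0.25)(0.00) − (0.75)(-0.30) = 0.2250
  C_21 = −[(-0.20)(0.60) − (-0.30)(0.00)] = 0.1200
  C_22 = (0.65)(0.60) − (-0.30)(-0.30) = 0.3000
  C_23 = −[(0.65)(0.00) − (-0.20)(-0.30)] = 0.0600
  C_31 = (-0.20)(-0.20) − (-0.30)(0.75) = 0.2650
  C_32 = −[(0.65)(-0.20) − (-0.30)(-0.25)] = 0.2050
  C_33 = (0.65)(0.75) − (-0.20)(-0.25) = 0.4375
det(I−A) = Σ_j (I−A)_1j·C_1j = (0.65)(0.4500) + (-0.20)(0.2100) + (-0.30)(0.2250) = 0.1830
adj(I−A) = Cᵀ =
  [ 0.4500   0.1200   0.2650]
  [ 0.2100   0.3000   0.2050]
  [ 0.2250   0.0600   0.4375]
(I − A)⁻¹ = adj(I−A) / det(I−A) ≈
  [   2.4590     0.6557     1.4481]
  [   1.1475     1.6393     1.1202]
  [   1.2295     0.3279     2.3907]
First solve x = (I − A)⁻¹ d = adj(I−A)·d / det(I−A); in particular x_1 = (0.4500·160 + 0.1200·210 + 0.2650·120) / 0.1830 = 129.00 / 0.1830 ≈ 704.9180.
Intermediate flow from 1 to 1: z_11 = a_11 · x_1 = 0.35 × 129.00 / 0.1830 = 45.15 / 0.1830 ≈ 246.72.

z_11 = 246.72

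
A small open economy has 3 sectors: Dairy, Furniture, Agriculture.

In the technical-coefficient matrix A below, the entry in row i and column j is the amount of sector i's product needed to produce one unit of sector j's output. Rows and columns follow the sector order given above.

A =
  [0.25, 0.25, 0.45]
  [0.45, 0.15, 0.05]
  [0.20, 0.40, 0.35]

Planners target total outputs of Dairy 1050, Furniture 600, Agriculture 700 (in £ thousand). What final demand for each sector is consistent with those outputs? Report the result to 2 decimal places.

d_1 = 322.50, d_2 = 2.50, d_3 = 5.00

I − A =
  [   0.75    -0.25    -0.45]
  [  -0.45     0.85    -0.05]
  [  -0.20    -0.40     0.65]
d = (I − A) x:
  d_1 = (+0.75)·1050 + (-0.25)·600 + (-0.45)·700 = 322.50
  d_2 = (-0.45)·1050 + (+0.85)·600 + (-0.05)·700 = 2.50
  d_3 = (-0.20)·1050 + (-0.40)·600 + (+0.65)·700 = 5.00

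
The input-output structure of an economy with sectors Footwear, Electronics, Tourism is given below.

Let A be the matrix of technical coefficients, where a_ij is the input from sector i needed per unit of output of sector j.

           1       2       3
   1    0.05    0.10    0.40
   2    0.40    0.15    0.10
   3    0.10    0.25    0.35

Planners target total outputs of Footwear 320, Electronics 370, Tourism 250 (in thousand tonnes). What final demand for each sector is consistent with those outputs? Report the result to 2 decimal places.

d_1 = 167.00, d_2 = 161.50, d_3 = 38.00

I − A =
  [   0.95    -0.10    -0.40]
  [  -0.40     0.85    -0.10]
  [  -0.10    -0.25     0.65]
d = (I − A) x:
  d_1 = (+0.95)·320 + (-0.10)·370 + (-0.40)·250 = 167.00
  d_2 = (-0.40)·320 + (+0.85)·370 + (-0.10)·250 = 161.50
  d_3 = (-0.10)·320 + (-0.25)·370 + (+0.65)·250 = 38.00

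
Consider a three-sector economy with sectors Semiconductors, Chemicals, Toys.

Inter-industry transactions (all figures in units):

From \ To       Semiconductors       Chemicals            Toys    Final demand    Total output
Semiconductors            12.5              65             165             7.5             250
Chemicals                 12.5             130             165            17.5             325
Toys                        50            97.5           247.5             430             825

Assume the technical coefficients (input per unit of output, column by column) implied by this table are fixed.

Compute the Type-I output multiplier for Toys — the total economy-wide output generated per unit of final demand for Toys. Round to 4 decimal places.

m_T = 3.0667

Technical coefficients a_ij = z_ij / X_j:
  a_SS = 12.5/250 = 0.05, a_CS = 12.5/250 = 0.05, a_TS = 50/250 = 0.20
  a_SC = 65/325 = 0.20, a_CC = 130/325 = 0.40, a_TC = 97.5/325 = 0.30
  a_ST = 165/825 = 0.20, a_CT = 165/825 = 0.20, a_TT = 247.5/825 = 0.30
I − A =
  [   0.95    -0.20    -0.20]
  [  -0.05     0.60    -0.20]
  [  -0.20    -0.30     0.70]
Cofactors of I−A, C_ij = (−1)^(i+j)·(minor ij) (rows/columns in the sector order above):
  C_11 = (0.60)(0.70) − (-0.20)(-0.30) = 0.3600
  C_12 = −[(-0.05)(0.70) − (-0.20)(-0.20)] = 0.0750
  C_13 = (-0.05)(-0.30) − (0.60)(-0.20) = 0.1350
  C_21 = −[(-0.20)(0.70) − (-0.20)(-0.30)] = 0.2000
  C_22 = (0.95)(0.70) − (-0.20)(-0.20) = 0.6250
  C_23 = −[(0.95)(-0.30) − (-0.20)(-0.20)] = 0.3250
  C_31 = (-0.20)(-0.20) − (-0.20)(0.60) = 0.1600
  C_32 = −[(0.95)(-0.20) − (-0.20)(-0.05)] = 0.2000
  C_33 = (0.95)(0.60) − (-0.20)(-0.05) = 0.5600
det(I−A) = Σ_j (I−A)_1j·C_1j = (0.95)(0.3600) + (-0.20)(0.0750) + (-0.20)(0.1350) = 0.3000
adj(I−A) = Cᵀ =
  [ 0.3600   0.2000   0.1600]
  [ 0.0750   0.6250   0.2000]
  [ 0.1350   0.3250   0.5600]
(I − A)⁻¹ = adj(I−A) / det(I−A) ≈
  [   1.20000     0.66667     0.53333]
  [   0.25000     2.08333     0.66667]
  [   0.45000     1.08333     1.86667]
The output multiplier for sector j is the column-j sum of the Leontief inverse (I − A)⁻¹ = adj(I−A) / det(I−A).
Column T of adj(I−A): (0.1600, 0.2000, 0.5600); det(I−A) = 0.3000.
m_T = (0.1600 + 0.2000 + 0.5600) / 0.3000 = 0.92 / 0.3000 ≈ 3.0667.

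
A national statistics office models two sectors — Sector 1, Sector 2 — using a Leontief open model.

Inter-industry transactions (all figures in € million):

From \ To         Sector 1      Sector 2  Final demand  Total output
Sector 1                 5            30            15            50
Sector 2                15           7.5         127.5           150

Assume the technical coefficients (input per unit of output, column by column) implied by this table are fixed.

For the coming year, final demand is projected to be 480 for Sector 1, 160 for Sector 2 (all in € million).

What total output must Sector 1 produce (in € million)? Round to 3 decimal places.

x_1 = 613.836

Technical coefficients a_ij = z_ij / X_j:
  a_11 = 5/50 = 0.10, a_21 = 15/50 = 0.30
  a_12 = 30/150 = 0.20, a_22 = 7.5/150 = 0.05
I − A =
  [   0.90    -0.20]
  [  -0.30     0.95]
det(I−A) = (0.90)(0.95) − (-0.20)(-0.30) = 0.7950
adj(I−A) = [[0.95, 0.20], [0.30, 0.90]]
(I − A)⁻¹ = adj(I−A) / det(I−A) ≈
  [   1.1950     0.2516]
  [   0.3774     1.1321]
x = (I − A)⁻¹ d = adj(I−A)·d / det(I−A), with det(I−A) = 0.7950:
  x_1 = (0.95·480 + 0.20·160) / 0.7950 = 488.00 / 0.7950 ≈ 613.836
  x_2 = (0.30·480 + 0.90·160) / 0.7950 = 288.00 / 0.7950 ≈ 362.264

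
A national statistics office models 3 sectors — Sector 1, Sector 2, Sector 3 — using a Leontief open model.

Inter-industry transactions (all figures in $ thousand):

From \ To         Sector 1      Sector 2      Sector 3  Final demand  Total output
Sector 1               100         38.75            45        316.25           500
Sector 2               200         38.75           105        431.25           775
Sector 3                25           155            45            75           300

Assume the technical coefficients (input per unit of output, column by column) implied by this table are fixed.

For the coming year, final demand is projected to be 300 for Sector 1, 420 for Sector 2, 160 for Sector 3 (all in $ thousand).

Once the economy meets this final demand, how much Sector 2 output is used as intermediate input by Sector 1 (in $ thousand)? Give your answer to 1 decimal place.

z_21 = 200.6

Technical coefficients a_ij = z_ij / X_j:
  a_11 = 100/500 = 0.20, a_21 = 200/500 = 0.40, a_31 = 25/500 = 0.05
  a_12 = 38.75/775 = 0.05, a_22 = 38.75/775 = 0.05, a_32 = 155/775 = 0.20
  a_13 = 45/300 = 0.15, a_23 = 105/300 = 0.35, a_33 = 45/300 = 0.15
I − A =
  [   0.80    -0.05    -0.15]
  [  -0.40     0.95    -0.35]
  [  -0.05    -0.20     0.85]
Cofactors of I−A, C_ij = (−1)^(i+j)·(minor ij) (rows/columns in the sector order above):
  C_11 = (0.95)(0.85) − (-0.35)(-0.20) = 0.7375
  C_12 = −[(-0.40)(0.85) − (-0.35)(-0.05)] = 0.3575
  C_13 = (-0.40)(-0.20) − (0.95)(-0.05) = 0.1275
  C_21 = −[(-0.05)(0.85) − (-0.15)(-0.20)] = 0.0725
  C_22 = (0.80)(0.85) − (-0.15)(-0.05) = 0.6725
  C_23 = −[(0.80)(-0.20) − (-0.05)(-0.05)] = 0.1625
  C_31 = (-0.05)(-0.35) − (-0.15)(0.95) = 0.1600
  C_32 = −[(0.80)(-0.35) − (-0.15)(-0.40)] = 0.3400
  C_33 = (0.80)(0.95) − (-0.05)(-0.40) = 0.7400
det(I−A) = Σ_j (I−A)_1j·C_1j = (0.80)(0.7375) + (-0.05)(0.3575) + (-0.15)(0.1275) = 0.5530
adj(I−A) = Cᵀ =
  [ 0.7375   0.0725   0.1600]
  [ 0.3575   0.6725   0.3400]
  [ 0.1275   0.1625   0.7400]
(I − A)⁻¹ = adj(I−A) / det(I−A) ≈
  [   1.3336     0.1311     0.2893]
  [   0.6465     1.2161     0.6148]
  [   0.2306     0.2939     1.3382]
First solve x = (I − A)⁻¹ d = adj(I−A)·d / det(I−A); in particular x_1 = (0.7375·300 + 0.0725·420 + 0.1600·160) / 0.5530 = 277.30 / 0.5530 ≈ 501.447.
Intermediate flow from 2 to 1: z_21 = a_21 · x_1 = 0.40 × 277.30 / 0.5530 = 110.92 / 0.5530 ≈ 200.6.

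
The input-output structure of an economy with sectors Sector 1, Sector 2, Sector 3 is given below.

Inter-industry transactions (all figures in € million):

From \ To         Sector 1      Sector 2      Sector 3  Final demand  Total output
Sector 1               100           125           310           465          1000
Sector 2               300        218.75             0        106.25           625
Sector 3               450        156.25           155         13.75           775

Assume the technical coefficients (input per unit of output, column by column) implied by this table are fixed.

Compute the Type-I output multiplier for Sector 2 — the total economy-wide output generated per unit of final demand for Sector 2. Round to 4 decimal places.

Technical coefficients a_ij = z_ij / X_j:
  a_11 = 100/1000 = 0.10, a_21 = 300/1000 = 0.30, a_31 = 450/1000 = 0.45
  a_12 = 125/625 = 0.20, a_22 = 218.75/625 = 0.35, a_32 = 156.25/625 = 0.25
  a_13 = 310/775 = 0.40, a_23 = 0/775 = 0.00, a_33 = 155/775 = 0.20
I − A =
  [   0.90    -0.20    -0.40]
  [  -0.30     0.65     0.00]
  [  -0.45    -0.25     0.80]
Cofactors of I−A, C_ij = (−1)^(i+j)·(minor ij) (rows/columns in the sector order above):
  C_11 = (0.65)(0.80) − (0.00)(-0.25) = 0.5200
  C_12 = −[(-0.30)(0.80) − (0.00)(-0.45)] = 0.2400
  C_13 = (-0.30)(-0.25) − (0.65)(-0.45) = 0.3675
  C_21 = −[(-0.20)(0.80) − (-0.40)(-0.25)] = 0.2600
  C_22 = (0.90)(0.80) − (-0.40)(-0.45) = 0.5400
  C_23 = −[(0.90)(-0.25) − (-0.20)(-0.45)] = 0.3150
  C_31 = (-0.20)(0.00) − (-0.40)(0.65) = 0.2600
  C_32 = −[(0.90)(0.00) − (-0.40)(-0.30)] = 0.1200
  C_33 = (0.90)(0.65) − (-0.20)(-0.30) = 0.5250
det(I−A) = Σ_j (I−A)_1j·C_1j = (0.90)(0.5200) + (-0.20)(0.2400) + (-0.40)(0.3675) = 0.2730
adj(I−A) = Cᵀ =
  [ 0.5200   0.2600   0.2600]
  [ 0.2400   0.5400   0.1200]
  [ 0.3675   0.3150   0.5250]
(I − A)⁻¹ = adj(I−A) / det(I−A) ≈
  [   1.90476     0.95238     0.95238]
  [   0.87912     1.97802     0.43956]
  [   1.34615     1.15385     1.92308]
The output multiplier for sector j is the column-j sum of the Leontief inverse (I − A)⁻¹ = adj(I−A) / det(I−A).
Column 2 of adj(I−A): (0.2600, 0.5400, 0.3150); det(I−A) = 0.2730.
m_2 = (0.2600 + 0.5400 + 0.3150) / 0.2730 = 1.115 / 0.2730 ≈ 4.0842.

m_2 = 4.0842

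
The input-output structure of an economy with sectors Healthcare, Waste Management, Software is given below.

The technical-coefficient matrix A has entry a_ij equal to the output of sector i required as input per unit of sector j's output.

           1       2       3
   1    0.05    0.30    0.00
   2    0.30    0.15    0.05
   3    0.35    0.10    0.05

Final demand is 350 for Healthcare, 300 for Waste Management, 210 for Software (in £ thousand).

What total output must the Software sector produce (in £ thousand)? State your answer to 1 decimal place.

I − A =
  [   0.95    -0.30     0.00]
  [  -0.30     0.85    -0.05]
  [  -0.35    -0.10     0.95]
Cofactors of I−A, C_ij = (−1)^(i+j)·(minor ij) (rows/columns in the sector order above):
  C_11 = (0.85)(0.95) − (-0.05)(-0.10) = 0.8025
  C_12 = −[(-0.30)(0.95) − (-0.05)(-0.35)] = 0.3025
  C_13 = (-0.30)(-0.10) − (0.85)(-0.35) = 0.3275
  C_21 = −[(-0.30)(0.95) − (0.00)(-0.10)] = 0.2850
  C_22 = (0.95)(0.95) − (0.00)(-0.35) = 0.9025
  C_23 = −[(0.95)(-0.10) − (-0.30)(-0.35)] = 0.2000
  C_31 = (-0.30)(-0.05) − (0.00)(0.85) = 0.0150
  C_32 = −[(0.95)(-0.05) − (0.00)(-0.30)] = 0.0475
  C_33 = (0.95)(0.85) − (-0.30)(-0.30) = 0.7175
det(I−A) = Σ_j (I−A)_1j·C_1j = (0.95)(0.8025) + (-0.30)(0.3025) + (0.00)(0.3275) = 0.671625
adj(I−A) = Cᵀ =
  [ 0.8025   0.2850   0.0150]
  [ 0.3025   0.9025   0.0475]
  [ 0.3275   0.2000   0.7175]
(I − A)⁻¹ = adj(I−A) / det(I−A) ≈
  [   1.1949     0.4243     0.0223]
  [   0.4504     1.3438     0.0707]
  [   0.4876     0.2978     1.0683]
x = (I − A)⁻¹ d = adj(I−A)·d / det(I−A), with det(I−A) = 0.671625:
  x_1 = (0.8025·350 + 0.2850·300 + 0.0150·210) / 0.671625 = 369.525 / 0.671625 ≈ 550.2
  x_2 = (0.3025·350 + 0.9025·300 + 0.0475·210) / 0.671625 = 386.60 / 0.671625 ≈ 575.6
  x_3 = (0.3275·350 + 0.2000·300 + 0.7175·210) / 0.671625 = 325.30 / 0.671625 ≈ 484.3

x_3 = 484.3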